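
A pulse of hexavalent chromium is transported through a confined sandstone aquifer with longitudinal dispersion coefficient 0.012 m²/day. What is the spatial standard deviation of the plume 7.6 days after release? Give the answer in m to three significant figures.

Dispersive spreading gives a Gaussian with σ² = 2Dt; advection only shifts the center.
σ = √(2 × 0.012 × 7.6) = 0.427 m.

0.427 m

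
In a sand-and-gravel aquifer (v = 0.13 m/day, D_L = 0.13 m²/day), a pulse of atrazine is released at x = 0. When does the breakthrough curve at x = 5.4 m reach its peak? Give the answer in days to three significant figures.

34.6 days

For the 1D instantaneous-source solution, setting ∂C/∂t = 0 at fixed x gives v²t² + 2Dt − x² = 0, so t = (√(D² + v²x²) − D)/v².
√(D² + v²x²) = √(0.13² + 0.13² × 5.4²) = 0.7139; v² = 0.0169.
t = (0.7139 − 0.13)/0.0169 = 34.6 days (vs. the pure-advection estimate x/v = 41.5 d).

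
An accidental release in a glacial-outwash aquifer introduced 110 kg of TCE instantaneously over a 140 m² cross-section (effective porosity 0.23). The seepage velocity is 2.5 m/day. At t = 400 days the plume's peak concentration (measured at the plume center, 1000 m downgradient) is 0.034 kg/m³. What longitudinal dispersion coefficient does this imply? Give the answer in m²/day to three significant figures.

2.01 m²/day

At the plume center C_max = M/(n_e·A·√(4πDt)), so D = M²/(4πt·(n_e·A·C_max)²).
n_e·A·C_max = 0.23 × 140 × 0.034 = 1.095 kg/m.
D = 110²/(4π × 400 × 1.095²) = 2.01 m²/day.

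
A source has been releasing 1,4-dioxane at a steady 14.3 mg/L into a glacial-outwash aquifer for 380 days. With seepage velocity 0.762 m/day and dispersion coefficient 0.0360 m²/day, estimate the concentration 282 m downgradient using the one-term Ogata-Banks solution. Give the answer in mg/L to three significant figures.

For a continuous step input, C/C₀ ≈ ½·erfc((x−vt)/(2√(Dt))).
vt = 0.762 × 380 = 289.56 m and 2√(Dt) = 2√(0.0360 × 380) = 7.397 m.
Argument (x−vt)/(2√(Dt)) = (282 − 289.56)/7.397 = -1.022; ½·erfc(-1.022) = 0.9258.
C = 14.3 × 0.9258 = 13.2 mg/L.

13.2 mg/L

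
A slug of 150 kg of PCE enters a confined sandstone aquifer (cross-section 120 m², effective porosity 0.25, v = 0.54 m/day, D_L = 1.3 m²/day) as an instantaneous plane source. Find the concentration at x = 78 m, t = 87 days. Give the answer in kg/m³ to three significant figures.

0.0158 kg/m³

For an instantaneous plane source, C(x,t) = M/(n_e·A·√(4πDt)) · exp(−(x−vt)²/(4Dt)), with n_e·A the pore (flow) area.
Plume center vt = 0.54 × 87 = 46.98 m, so the well at 78 m is 31.02 m downgradient of the peak.
√(4πDt) = 37.70 m, giving peak height M/(n_e·A·√(4πDt)) = 150/(0.25 × 120 × 37.70) = 0.1326 kg/m³.
(x−vt)²/(4Dt) = (31.02)²/(4 × 1.3 × 87) = 2.127; exp(−2.127) = 0.1192.
C = 0.1326 × 0.1192 = 0.0158 kg/m³.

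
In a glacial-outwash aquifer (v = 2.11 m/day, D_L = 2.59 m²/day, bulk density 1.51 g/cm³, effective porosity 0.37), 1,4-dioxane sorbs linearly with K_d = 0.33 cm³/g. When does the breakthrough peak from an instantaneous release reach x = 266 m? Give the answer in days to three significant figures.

Retardation factor R = 1 + ρ_b·K_d/n = 1 + 1.51 × 0.33/0.37 = 2.347.
Sorption retards both mechanisms: v_R = v/R = 0.8990 m/day, D_R = D/R = 1.104 m²/day.
Peak time from v_R²t² + 2D_R t − x² = 0: t = (√(D_R² + v_R²x²) − D_R)/v_R².
√(D_R² + v_R²x²) = √(1.104² + 0.8990² × 266²) = 239.1; v_R² = 0.8082.
t = (239.1 − 1.104)/0.8082 = 294 days.

294 days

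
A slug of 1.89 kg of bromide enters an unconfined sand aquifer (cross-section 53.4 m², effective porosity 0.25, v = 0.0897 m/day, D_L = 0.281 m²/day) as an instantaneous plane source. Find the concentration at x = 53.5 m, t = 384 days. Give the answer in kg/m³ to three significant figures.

0.00166 kg/m³

For an instantaneous plane source, C(x,t) = M/(n_e·A·√(4πDt)) · exp(−(x−vt)²/(4Dt)), with n_e·A the pore (flow) area.
Plume center vt = 0.0897 × 384 = 34.4448 m, so the well at 53.5 m is 19.0552 m downgradient of the peak.
√(4πDt) = 36.82 m, giving peak height M/(n_e·A·√(4πDt)) = 1.89/(0.25 × 53.4 × 36.82) = 0.003845 kg/m³.
(x−vt)²/(4Dt) = (19.0552)²/(4 × 0.281 × 384) = 0.8413; exp(−0.8413) = 0.4311.
C = 0.003845 × 0.4311 = 0.00166 kg/m³.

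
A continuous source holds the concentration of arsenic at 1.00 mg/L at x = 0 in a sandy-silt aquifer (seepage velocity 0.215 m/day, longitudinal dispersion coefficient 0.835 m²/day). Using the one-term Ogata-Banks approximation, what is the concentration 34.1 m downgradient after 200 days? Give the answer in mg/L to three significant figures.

For a continuous step input, C/C₀ ≈ ½·erfc((x−vt)/(2√(Dt))).
vt = 0.215 × 200 = 43 m and 2√(Dt) = 2√(0.835 × 200) = 25.85 m.
Argument (x−vt)/(2√(Dt)) = (34.1 − 43)/25.85 = -0.3443; ½·erfc(-0.3443) = 0.6868.
C = 1.00 × 0.6868 = 0.687 mg/L.

0.687 mg/L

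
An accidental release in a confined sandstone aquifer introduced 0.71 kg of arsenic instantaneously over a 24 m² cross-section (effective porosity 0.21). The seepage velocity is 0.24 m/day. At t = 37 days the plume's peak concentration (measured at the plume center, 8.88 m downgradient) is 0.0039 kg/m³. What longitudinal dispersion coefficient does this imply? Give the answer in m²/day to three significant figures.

2.81 m²/day

At the plume center C_max = M/(n_e·A·√(4πDt)), so D = M²/(4πt·(n_e·A·C_max)²).
n_e·A·C_max = 0.21 × 24 × 0.0039 = 0.01966 kg/m.
D = 0.71²/(4π × 37 × 0.01966²) = 2.81 m²/day.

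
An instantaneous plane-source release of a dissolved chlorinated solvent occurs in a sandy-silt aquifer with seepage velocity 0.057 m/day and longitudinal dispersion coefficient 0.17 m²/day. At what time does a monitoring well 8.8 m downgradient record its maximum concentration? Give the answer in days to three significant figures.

111 days

For the 1D instantaneous-source solution, setting ∂C/∂t = 0 at fixed x gives v²t² + 2Dt − x² = 0, so t = (√(D² + v²x²) − D)/v².
√(D² + v²x²) = √(0.17² + 0.057² × 8.8²) = 0.5296; v² = 0.003249.
t = (0.5296 − 0.17)/0.003249 = 111 days (vs. the pure-advection estimate x/v = 154 d).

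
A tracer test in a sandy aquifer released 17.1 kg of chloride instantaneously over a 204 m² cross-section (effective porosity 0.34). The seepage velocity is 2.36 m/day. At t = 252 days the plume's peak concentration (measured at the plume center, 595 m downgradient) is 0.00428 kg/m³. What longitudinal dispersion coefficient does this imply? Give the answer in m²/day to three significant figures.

At the plume center C_max = M/(n_e·A·√(4πDt)), so D = M²/(4πt·(n_e·A·C_max)²).
n_e·A·C_max = 0.34 × 204 × 0.00428 = 0.2969 kg/m.
D = 17.1²/(4π × 252 × 0.2969²) = 1.05 m²/day.

1.05 m²/day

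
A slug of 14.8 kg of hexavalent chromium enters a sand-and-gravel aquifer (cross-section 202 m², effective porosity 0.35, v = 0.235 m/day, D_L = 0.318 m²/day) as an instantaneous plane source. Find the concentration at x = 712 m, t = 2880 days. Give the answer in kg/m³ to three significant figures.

0.00139 kg/m³

For an instantaneous plane source, C(x,t) = M/(n_e·A·√(4πDt)) · exp(−(x−vt)²/(4Dt)), with n_e·A the pore (flow) area.
Plume center vt = 0.235 × 2880 = 676.8 m, so the well at 712 m is 35.2 m downgradient of the peak.
√(4πDt) = 107.3 m, giving peak height M/(n_e·A·√(4πDt)) = 14.8/(0.35 × 202 × 107.3) = 0.001951 kg/m³.
(x−vt)²/(4Dt) = (35.2)²/(4 × 0.318 × 2880) = 0.3382; exp(−0.3382) = 0.7131.
C = 0.001951 × 0.7131 = 0.00139 kg/m³.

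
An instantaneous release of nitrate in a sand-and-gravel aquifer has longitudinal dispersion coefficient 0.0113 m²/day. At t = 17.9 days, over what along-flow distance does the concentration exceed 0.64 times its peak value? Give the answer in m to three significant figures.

The plume is Gaussian with σ = √(2Dt) = √(2 × 0.0113 × 17.9) = 0.6360 m.
C/C_peak = exp(−Δx²/(2σ²)) = 0.64 ⇒ Δx = σ·√(−2 ln 0.64) = 0.6360 × 0.9448 = 0.6009 m.
Width = 2Δx = 1.20 m.

1.20 m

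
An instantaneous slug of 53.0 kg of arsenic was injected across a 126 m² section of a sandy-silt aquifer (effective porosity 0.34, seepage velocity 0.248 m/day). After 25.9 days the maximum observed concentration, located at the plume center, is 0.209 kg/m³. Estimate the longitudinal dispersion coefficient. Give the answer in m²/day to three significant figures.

0.108 m²/day

At the plume center C_max = M/(n_e·A·√(4πDt)), so D = M²/(4πt·(n_e·A·C_max)²).
n_e·A·C_max = 0.34 × 126 × 0.209 = 8.954 kg/m.
D = 53.0²/(4π × 25.9 × 8.954²) = 0.108 m²/day.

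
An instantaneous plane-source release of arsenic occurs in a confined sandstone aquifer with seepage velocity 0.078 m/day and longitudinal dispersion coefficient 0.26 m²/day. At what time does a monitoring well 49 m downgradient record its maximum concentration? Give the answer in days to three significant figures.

587 days

For the 1D instantaneous-source solution, setting ∂C/∂t = 0 at fixed x gives v²t² + 2Dt − x² = 0, so t = (√(D² + v²x²) − D)/v².
√(D² + v²x²) = √(0.26² + 0.078² × 49²) = 3.831; v² = 0.006084.
t = (3.831 − 0.26)/0.006084 = 587 days (vs. the pure-advection estimate x/v = 628 d).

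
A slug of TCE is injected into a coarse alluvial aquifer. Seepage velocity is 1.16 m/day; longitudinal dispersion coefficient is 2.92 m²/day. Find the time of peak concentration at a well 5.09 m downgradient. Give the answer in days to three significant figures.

For the 1D instantaneous-source solution, setting ∂C/∂t = 0 at fixed x gives v²t² + 2Dt − x² = 0, so t = (√(D² + v²x²) − D)/v².
√(D² + v²x²) = √(2.92² + 1.16² × 5.09²) = 6.587; v² = 1.3456.
t = (6.587 − 2.92)/1.3456 = 2.73 days (vs. the pure-advection estimate x/v = 4.39 d).

2.73 days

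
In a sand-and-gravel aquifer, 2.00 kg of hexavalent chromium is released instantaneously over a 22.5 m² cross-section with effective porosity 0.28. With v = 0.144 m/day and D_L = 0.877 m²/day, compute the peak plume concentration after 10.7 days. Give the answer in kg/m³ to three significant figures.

0.0292 kg/m³

The peak of an instantaneous 1D plume sits at x = vt; there the Gaussian factor is 1 and C_max = M/(n_e·A·√(4πDt)), where n_e·A is the pore area the mass is dissolved in.
√(4πDt) = √(4π × 0.877 × 10.7) = 10.86 m, so C_max = 2.00/(0.28 × 22.5 × 10.86) = 0.0292 kg/m³.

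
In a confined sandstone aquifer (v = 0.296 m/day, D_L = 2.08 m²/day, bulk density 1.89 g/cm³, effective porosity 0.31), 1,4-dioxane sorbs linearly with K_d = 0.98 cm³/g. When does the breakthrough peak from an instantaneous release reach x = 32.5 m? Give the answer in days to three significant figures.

618 days

Retardation factor R = 1 + ρ_b·K_d/n = 1 + 1.89 × 0.98/0.31 = 6.975.
Sorption retards both mechanisms: v_R = v/R = 0.04244 m/day, D_R = D/R = 0.2982 m²/day.
Peak time from v_R²t² + 2D_R t − x² = 0: t = (√(D_R² + v_R²x²) − D_R)/v_R².
√(D_R² + v_R²x²) = √(0.2982² + 0.04244² × 32.5²) = 1.411; v_R² = 0.001801.
t = (1.411 − 0.2982)/0.001801 = 618 days.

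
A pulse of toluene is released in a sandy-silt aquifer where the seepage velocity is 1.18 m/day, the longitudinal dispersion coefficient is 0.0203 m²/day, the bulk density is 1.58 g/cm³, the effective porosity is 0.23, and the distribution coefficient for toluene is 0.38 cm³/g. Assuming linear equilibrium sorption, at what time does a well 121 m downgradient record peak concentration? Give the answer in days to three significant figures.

Retardation factor R = 1 + ρ_b·K_d/n = 1 + 1.58 × 0.38/0.23 = 3.610.
Sorption retards both mechanisms: v_R = v/R = 0.3269 m/day, D_R = D/R = 0.005623 m²/day.
Peak time from v_R²t² + 2D_R t − x² = 0: t = (√(D_R² + v_R²x²) − D_R)/v_R².
√(D_R² + v_R²x²) = √(0.005623² + 0.3269² × 121²) = 39.55; v_R² = 0.1069.
t = (39.55 − 0.005623)/0.1069 = 370 days.

370 days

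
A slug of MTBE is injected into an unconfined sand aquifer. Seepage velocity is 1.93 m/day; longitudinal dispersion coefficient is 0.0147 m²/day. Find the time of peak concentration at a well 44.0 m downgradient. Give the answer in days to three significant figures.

For the 1D instantaneous-source solution, setting ∂C/∂t = 0 at fixed x gives v²t² + 2Dt − x² = 0, so t = (√(D² + v²x²) − D)/v².
√(D² + v²x²) = √(0.0147² + 1.93² × 44.0²) = 84.92; v² = 3.7249.
t = (84.92 − 0.0147)/3.7249 = 22.8 days (vs. the pure-advection estimate x/v = 22.8 d).

22.8 days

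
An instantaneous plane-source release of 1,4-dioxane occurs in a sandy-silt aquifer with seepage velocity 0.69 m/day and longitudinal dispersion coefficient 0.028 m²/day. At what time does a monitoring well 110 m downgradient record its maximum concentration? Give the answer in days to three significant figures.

159 days

For the 1D instantaneous-source solution, setting ∂C/∂t = 0 at fixed x gives v²t² + 2Dt − x² = 0, so t = (√(D² + v²x²) − D)/v².
√(D² + v²x²) = √(0.028² + 0.69² × 110²) = 75.90; v² = 0.4761.
t = (75.90 − 0.028)/0.4761 = 159 days (vs. the pure-advection estimate x/v = 159 d).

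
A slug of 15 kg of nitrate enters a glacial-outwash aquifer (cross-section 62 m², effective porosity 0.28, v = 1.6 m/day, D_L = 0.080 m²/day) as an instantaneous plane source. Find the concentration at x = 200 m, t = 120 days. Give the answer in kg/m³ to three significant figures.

For an instantaneous plane source, C(x,t) = M/(n_e·A·√(4πDt)) · exp(−(x−vt)²/(4Dt)), with n_e·A the pore (flow) area.
Plume center vt = 1.6 × 120 = 192 m, so the well at 200 m is 8 m downgradient of the peak.
√(4πDt) = 10.98 m, giving peak height M/(n_e·A·√(4πDt)) = 15/(0.28 × 62 × 10.98) = 0.07869 kg/m³.
(x−vt)²/(4Dt) = (8)²/(4 × 0.080 × 120) = 1.667; exp(−1.667) = 0.1888.
C = 0.07869 × 0.1888 = 0.0149 kg/m³.

0.0149 kg/m³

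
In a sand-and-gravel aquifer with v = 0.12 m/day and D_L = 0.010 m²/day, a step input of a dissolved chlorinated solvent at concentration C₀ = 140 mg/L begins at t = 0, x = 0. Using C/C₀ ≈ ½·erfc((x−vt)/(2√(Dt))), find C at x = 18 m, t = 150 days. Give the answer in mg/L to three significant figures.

For a continuous step input, C/C₀ ≈ ½·erfc((x−vt)/(2√(Dt))).
vt = 0.12 × 150 = 18 m and 2√(Dt) = 2√(0.010 × 150) = 2.449 m.
Argument (x−vt)/(2√(Dt)) = (18 − 18)/2.449 = 0; ½·erfc(0) = 0.5000.
C = 140 × 0.5000 = 70.0 mg/L.

70.0 mg/L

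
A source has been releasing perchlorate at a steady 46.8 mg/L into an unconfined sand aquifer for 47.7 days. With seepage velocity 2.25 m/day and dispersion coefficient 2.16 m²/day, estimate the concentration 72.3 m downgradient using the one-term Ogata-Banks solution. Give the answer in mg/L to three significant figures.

For a continuous step input, C/C₀ ≈ ½·erfc((x−vt)/(2√(Dt))).
vt = 2.25 × 47.7 = 107.325 m and 2√(Dt) = 2√(2.16 × 47.7) = 20.30 m.
Argument (x−vt)/(2√(Dt)) = (72.3 − 107.325)/20.30 = -1.725; ½·erfc(-1.725) = 0.9926.
C = 46.8 × 0.9926 = 46.5 mg/L.

46.5 mg/L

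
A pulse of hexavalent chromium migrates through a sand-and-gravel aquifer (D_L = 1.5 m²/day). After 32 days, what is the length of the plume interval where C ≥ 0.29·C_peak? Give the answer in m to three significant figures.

30.8 m

The plume is Gaussian with σ = √(2Dt) = √(2 × 1.5 × 32) = 9.798 m.
C/C_peak = exp(−Δx²/(2σ²)) = 0.29 ⇒ Δx = σ·√(−2 ln 0.29) = 9.798 × 1.573 = 15.41 m.
Width = 2Δx = 30.8 m.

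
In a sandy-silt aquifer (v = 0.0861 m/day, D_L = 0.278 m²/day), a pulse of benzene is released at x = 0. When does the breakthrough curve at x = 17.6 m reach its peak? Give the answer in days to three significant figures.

170 days

For the 1D instantaneous-source solution, setting ∂C/∂t = 0 at fixed x gives v²t² + 2Dt − x² = 0, so t = (√(D² + v²x²) − D)/v².
√(D² + v²x²) = √(0.278² + 0.0861² × 17.6²) = 1.541; v² = 0.00741321.
t = (1.541 − 0.278)/0.00741321 = 170 days (vs. the pure-advection estimate x/v = 204 d).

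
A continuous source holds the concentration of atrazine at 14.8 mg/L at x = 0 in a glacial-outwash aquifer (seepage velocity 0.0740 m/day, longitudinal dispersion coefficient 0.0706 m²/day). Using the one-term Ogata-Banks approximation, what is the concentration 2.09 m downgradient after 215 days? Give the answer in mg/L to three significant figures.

14.7 mg/L

For a continuous step input, C/C₀ ≈ ½·erfc((x−vt)/(2√(Dt))).
vt = 0.0740 × 215 = 15.91 m and 2√(Dt) = 2√(0.0706 × 215) = 7.792 m.
Argument (x−vt)/(2√(Dt)) = (2.09 − 15.91)/7.792 = -1.774; ½·erfc(-1.774) = 0.9939.
C = 14.8 × 0.9939 = 14.7 mg/L.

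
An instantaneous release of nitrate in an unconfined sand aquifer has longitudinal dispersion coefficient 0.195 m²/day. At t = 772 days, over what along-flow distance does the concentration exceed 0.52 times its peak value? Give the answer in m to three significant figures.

39.7 m

The plume is Gaussian with σ = √(2Dt) = √(2 × 0.195 × 772) = 17.35 m.
C/C_peak = exp(−Δx²/(2σ²)) = 0.52 ⇒ Δx = σ·√(−2 ln 0.52) = 17.35 × 1.144 = 19.85 m.
Width = 2Δx = 39.7 m.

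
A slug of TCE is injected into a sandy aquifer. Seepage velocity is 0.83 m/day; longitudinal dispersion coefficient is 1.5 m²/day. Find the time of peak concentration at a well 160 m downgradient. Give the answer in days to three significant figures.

191 days

For the 1D instantaneous-source solution, setting ∂C/∂t = 0 at fixed x gives v²t² + 2Dt − x² = 0, so t = (√(D² + v²x²) − D)/v².
√(D² + v²x²) = √(1.5² + 0.83² × 160²) = 132.8; v² = 0.6889.
t = (132.8 − 1.5)/0.6889 = 191 days (vs. the pure-advection estimate x/v = 193 d).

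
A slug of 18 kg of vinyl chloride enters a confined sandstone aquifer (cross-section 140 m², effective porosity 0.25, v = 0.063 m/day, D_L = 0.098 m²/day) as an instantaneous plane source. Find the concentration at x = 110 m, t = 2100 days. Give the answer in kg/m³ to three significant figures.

For an instantaneous plane source, C(x,t) = M/(n_e·A·√(4πDt)) · exp(−(x−vt)²/(4Dt)), with n_e·A the pore (flow) area.
Plume center vt = 0.063 × 2100 = 132.3 m, so the well at 110 m is 22.3 m upgradient of the peak.
√(4πDt) = 50.85 m, giving peak height M/(n_e·A·√(4πDt)) = 18/(0.25 × 140 × 50.85) = 0.01011 kg/m³.
(x−vt)²/(4Dt) = (-22.3)²/(4 × 0.098 × 2100) = 0.6041; exp(−0.6041) = 0.5466.
C = 0.01011 × 0.5466 = 0.00553 kg/m³.

0.00553 kg/m³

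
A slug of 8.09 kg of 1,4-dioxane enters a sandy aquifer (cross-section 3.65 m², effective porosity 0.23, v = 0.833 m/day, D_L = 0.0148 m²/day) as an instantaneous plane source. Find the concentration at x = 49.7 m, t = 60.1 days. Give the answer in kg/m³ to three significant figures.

For an instantaneous plane source, C(x,t) = M/(n_e·A·√(4πDt)) · exp(−(x−vt)²/(4Dt)), with n_e·A the pore (flow) area.
Plume center vt = 0.833 × 60.1 = 50.0633 m, so the well at 49.7 m is 0.3633 m upgradient of the peak.
√(4πDt) = 3.343 m, giving peak height M/(n_e·A·√(4πDt)) = 8.09/(0.23 × 3.65 × 3.343) = 2.883 kg/m³.
(x−vt)²/(4Dt) = (-0.3633)²/(4 × 0.0148 × 60.1) = 0.03710; exp(−0.03710) = 0.9636.
C = 2.883 × 0.9636 = 2.78 kg/m³.

2.78 kg/m³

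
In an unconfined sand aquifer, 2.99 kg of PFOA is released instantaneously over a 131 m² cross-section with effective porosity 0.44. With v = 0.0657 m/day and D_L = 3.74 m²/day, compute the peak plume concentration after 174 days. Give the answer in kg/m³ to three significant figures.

0.000574 kg/m³

The peak of an instantaneous 1D plume sits at x = vt; there the Gaussian factor is 1 and C_max = M/(n_e·A·√(4πDt)), where n_e·A is the pore area the mass is dissolved in.
√(4πDt) = √(4π × 3.74 × 174) = 90.43 m, so C_max = 2.99/(0.44 × 131 × 90.43) = 0.000574 kg/m³.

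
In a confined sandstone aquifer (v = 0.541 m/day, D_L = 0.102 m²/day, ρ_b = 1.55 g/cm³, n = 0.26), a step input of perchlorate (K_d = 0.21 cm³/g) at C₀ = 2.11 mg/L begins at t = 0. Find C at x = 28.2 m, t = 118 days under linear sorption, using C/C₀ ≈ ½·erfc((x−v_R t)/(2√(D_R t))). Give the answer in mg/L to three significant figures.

1.09 mg/L

Retardation factor R = 1 + ρ_b·K_d/n = 1 + 1.55 × 0.21/0.26 = 2.252.
Sorption retards both mechanisms: v_R = v/R = 0.2402 m/day, D_R = D/R = 0.04529 m²/day.
v_R·t = 0.2402 × 118 = 28.3436 m; 2√(D_R t) = 4.624 m; argument = (28.2 − 28.3436)/4.624 = -0.03106.
C = C₀ × ½·erfc(-0.03106) = 2.11 × 0.5175 = 1.09 mg/L.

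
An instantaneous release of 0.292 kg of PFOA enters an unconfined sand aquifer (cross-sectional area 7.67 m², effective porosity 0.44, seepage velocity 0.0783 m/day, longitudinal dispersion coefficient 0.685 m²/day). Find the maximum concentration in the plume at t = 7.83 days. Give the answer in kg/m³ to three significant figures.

0.0105 kg/m³

The peak of an instantaneous 1D plume sits at x = vt; there the Gaussian factor is 1 and C_max = M/(n_e·A·√(4πDt)), where n_e·A is the pore area the mass is dissolved in.
√(4πDt) = √(4π × 0.685 × 7.83) = 8.210 m, so C_max = 0.292/(0.44 × 7.67 × 8.210) = 0.0105 kg/m³.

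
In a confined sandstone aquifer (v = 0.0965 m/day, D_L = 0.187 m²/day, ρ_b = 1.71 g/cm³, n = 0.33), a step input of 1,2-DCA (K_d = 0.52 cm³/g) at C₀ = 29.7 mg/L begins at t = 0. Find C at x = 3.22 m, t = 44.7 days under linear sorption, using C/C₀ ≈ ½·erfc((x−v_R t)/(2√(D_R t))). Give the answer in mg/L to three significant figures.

4.97 mg/L

Retardation factor R = 1 + ρ_b·K_d/n = 1 + 1.71 × 0.52/0.33 = 3.695.
Sorption retards both mechanisms: v_R = v/R = 0.02612 m/day, D_R = D/R = 0.05061 m²/day.
v_R·t = 0.02612 × 44.7 = 1.167564 m; 2√(D_R t) = 3.008 m; argument = (3.22 − 1.167564)/3.008 = 0.6823.
C = C₀ × ½·erfc(0.6823) = 29.7 × 0.1673 = 4.97 mg/L.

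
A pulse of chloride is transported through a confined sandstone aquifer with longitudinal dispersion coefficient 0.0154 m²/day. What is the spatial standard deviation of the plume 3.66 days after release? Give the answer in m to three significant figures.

0.336 m

Dispersive spreading gives a Gaussian with σ² = 2Dt; advection only shifts the center.
σ = √(2 × 0.0154 × 3.66) = 0.336 m.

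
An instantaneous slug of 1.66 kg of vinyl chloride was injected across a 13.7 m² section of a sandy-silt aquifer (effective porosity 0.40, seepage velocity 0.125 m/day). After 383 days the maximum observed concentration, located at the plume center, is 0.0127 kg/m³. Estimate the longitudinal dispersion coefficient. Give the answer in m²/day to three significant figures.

At the plume center C_max = M/(n_e·A·√(4πDt)), so D = M²/(4πt·(n_e·A·C_max)²).
n_e·A·C_max = 0.40 × 13.7 × 0.0127 = 0.06960 kg/m.
D = 1.66²/(4π × 383 × 0.06960²) = 0.118 m²/day.

0.118 m²/day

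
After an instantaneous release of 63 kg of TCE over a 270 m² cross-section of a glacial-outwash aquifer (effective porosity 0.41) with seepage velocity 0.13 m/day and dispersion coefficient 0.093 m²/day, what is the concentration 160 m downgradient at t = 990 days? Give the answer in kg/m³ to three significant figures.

0.00117 kg/m³

For an instantaneous plane source, C(x,t) = M/(n_e·A·√(4πDt)) · exp(−(x−vt)²/(4Dt)), with n_e·A the pore (flow) area.
Plume center vt = 0.13 × 990 = 128.7 m, so the well at 160 m is 31.3 m downgradient of the peak.
√(4πDt) = 34.01 m, giving peak height M/(n_e·A·√(4πDt)) = 63/(0.41 × 270 × 34.01) = 0.01673 kg/m³.
(x−vt)²/(4Dt) = (31.3)²/(4 × 0.093 × 990) = 2.660; exp(−2.660) = 0.06995.
C = 0.01673 × 0.06995 = 0.00117 kg/m³.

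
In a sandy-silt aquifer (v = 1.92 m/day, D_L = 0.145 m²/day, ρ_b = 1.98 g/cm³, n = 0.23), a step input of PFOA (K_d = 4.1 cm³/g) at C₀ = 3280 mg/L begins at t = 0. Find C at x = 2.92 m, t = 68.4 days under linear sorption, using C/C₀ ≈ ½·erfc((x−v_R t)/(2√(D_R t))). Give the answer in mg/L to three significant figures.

2710 mg/L

Retardation factor R = 1 + ρ_b·K_d/n = 1 + 1.98 × 4.1/0.23 = 36.30.
Sorption retards both mechanisms: v_R = v/R = 0.05289 m/day, D_R = D/R = 0.003994 m²/day.
v_R·t = 0.05289 × 68.4 = 3.617676 m; 2√(D_R t) = 1.045 m; argument = (2.92 − 3.617676)/1.045 = -0.6676.
C = C₀ × ½·erfc(-0.6676) = 3280 × 0.8274 = 2710 mg/L.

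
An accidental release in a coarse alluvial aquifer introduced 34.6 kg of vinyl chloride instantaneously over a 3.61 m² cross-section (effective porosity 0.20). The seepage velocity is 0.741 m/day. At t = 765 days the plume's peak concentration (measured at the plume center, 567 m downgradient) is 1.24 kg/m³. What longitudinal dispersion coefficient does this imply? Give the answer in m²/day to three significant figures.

0.155 m²/day

At the plume center C_max = M/(n_e·A·√(4πDt)), so D = M²/(4πt·(n_e·A·C_max)²).
n_e·A·C_max = 0.20 × 3.61 × 1.24 = 0.8953 kg/m.
D = 34.6²/(4π × 765 × 0.8953²) = 0.155 m²/day.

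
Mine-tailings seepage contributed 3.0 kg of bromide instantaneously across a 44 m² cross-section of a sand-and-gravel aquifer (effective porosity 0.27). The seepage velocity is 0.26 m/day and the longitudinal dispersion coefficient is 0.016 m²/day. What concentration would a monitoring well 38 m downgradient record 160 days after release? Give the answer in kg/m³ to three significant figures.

For an instantaneous plane source, C(x,t) = M/(n_e·A·√(4πDt)) · exp(−(x−vt)²/(4Dt)), with n_e·A the pore (flow) area.
Plume center vt = 0.26 × 160 = 41.6 m, so the well at 38 m is 3.6 m upgradient of the peak.
√(4πDt) = 5.672 m, giving peak height M/(n_e·A·√(4πDt)) = 3.0/(0.27 × 44 × 5.672) = 0.04452 kg/m³.
(x−vt)²/(4Dt) = (-3.6)²/(4 × 0.016 × 160) = 1.266; exp(−1.266) = 0.2820.
C = 0.04452 × 0.2820 = 0.0126 kg/m³.

0.0126 kg/m³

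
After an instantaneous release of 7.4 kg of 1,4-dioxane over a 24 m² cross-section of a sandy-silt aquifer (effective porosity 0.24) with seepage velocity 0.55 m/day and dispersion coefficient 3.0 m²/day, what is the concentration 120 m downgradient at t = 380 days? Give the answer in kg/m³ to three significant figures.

0.00189 kg/m³

For an instantaneous plane source, C(x,t) = M/(n_e·A·√(4πDt)) · exp(−(x−vt)²/(4Dt)), with n_e·A the pore (flow) area.
Plume center vt = 0.55 × 380 = 209 m, so the well at 120 m is 89 m upgradient of the peak.
√(4πDt) = 119.7 m, giving peak height M/(n_e·A·√(4πDt)) = 7.4/(0.24 × 24 × 119.7) = 0.01073 kg/m³.
(x−vt)²/(4Dt) = (-89)²/(4 × 3.0 × 380) = 1.737; exp(−1.737) = 0.1760.
C = 0.01073 × 0.1760 = 0.00189 kg/m³.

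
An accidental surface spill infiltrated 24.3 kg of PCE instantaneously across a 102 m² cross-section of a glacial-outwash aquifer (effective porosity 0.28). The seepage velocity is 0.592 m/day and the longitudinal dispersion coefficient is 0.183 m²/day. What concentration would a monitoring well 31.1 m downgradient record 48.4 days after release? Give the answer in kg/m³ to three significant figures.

For an instantaneous plane source, C(x,t) = M/(n_e·A·√(4πDt)) · exp(−(x−vt)²/(4Dt)), with n_e·A the pore (flow) area.
Plume center vt = 0.592 × 48.4 = 28.6528 m, so the well at 31.1 m is 2.4472 m downgradient of the peak.
√(4πDt) = 10.55 m, giving peak height M/(n_e·A·√(4πDt)) = 24.3/(0.28 × 102 × 10.55) = 0.08065 kg/m³.
(x−vt)²/(4Dt) = (2.4472)²/(4 × 0.183 × 48.4) = 0.1690; exp(−0.1690) = 0.8445.
C = 0.08065 × 0.8445 = 0.0681 kg/m³.

0.0681 kg/m³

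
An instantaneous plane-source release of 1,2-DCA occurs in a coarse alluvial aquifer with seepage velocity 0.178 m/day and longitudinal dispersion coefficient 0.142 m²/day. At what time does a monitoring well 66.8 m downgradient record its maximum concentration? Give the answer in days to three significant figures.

371 days

For the 1D instantaneous-source solution, setting ∂C/∂t = 0 at fixed x gives v²t² + 2Dt − x² = 0, so t = (√(D² + v²x²) − D)/v².
√(D² + v²x²) = √(0.142² + 0.178² × 66.8²) = 11.89; v² = 0.031684.
t = (11.89 − 0.142)/0.031684 = 371 days (vs. the pure-advection estimate x/v = 375 d).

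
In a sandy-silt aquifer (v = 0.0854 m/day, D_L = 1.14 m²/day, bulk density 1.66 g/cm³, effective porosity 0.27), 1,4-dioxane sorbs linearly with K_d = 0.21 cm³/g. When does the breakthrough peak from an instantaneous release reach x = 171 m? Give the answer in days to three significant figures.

Retardation factor R = 1 + ρ_b·K_d/n = 1 + 1.66 × 0.21/0.27 = 2.291.
Sorption retards both mechanisms: v_R = v/R = 0.03728 m/day, D_R = D/R = 0.4976 m²/day.
Peak time from v_R²t² + 2D_R t − x² = 0: t = (√(D_R² + v_R²x²) − D_R)/v_R².
√(D_R² + v_R²x²) = √(0.4976² + 0.03728² × 171²) = 6.394; v_R² = 0.001390.
t = (6.394 − 0.4976)/0.001390 = 4240 days.

4240 days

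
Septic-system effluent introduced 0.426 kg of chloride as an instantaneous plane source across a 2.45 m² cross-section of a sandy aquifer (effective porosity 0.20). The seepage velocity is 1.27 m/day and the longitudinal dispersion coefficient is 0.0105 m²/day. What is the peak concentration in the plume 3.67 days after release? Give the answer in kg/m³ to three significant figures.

1.25 kg/m³

The peak of an instantaneous 1D plume sits at x = vt; there the Gaussian factor is 1 and C_max = M/(n_e·A·√(4πDt)), where n_e·A is the pore area the mass is dissolved in.
√(4πDt) = √(4π × 0.0105 × 3.67) = 0.6959 m, so C_max = 0.426/(0.20 × 2.45 × 0.6959) = 1.25 kg/m³.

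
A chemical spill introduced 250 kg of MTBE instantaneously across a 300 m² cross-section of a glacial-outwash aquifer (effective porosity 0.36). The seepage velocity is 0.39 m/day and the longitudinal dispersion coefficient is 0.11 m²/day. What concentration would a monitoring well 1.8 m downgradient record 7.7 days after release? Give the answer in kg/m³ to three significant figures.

For an instantaneous plane source, C(x,t) = M/(n_e·A·√(4πDt)) · exp(−(x−vt)²/(4Dt)), with n_e·A the pore (flow) area.
Plume center vt = 0.39 × 7.7 = 3.003 m, so the well at 1.8 m is 1.203 m upgradient of the peak.
√(4πDt) = 3.262 m, giving peak height M/(n_e·A·√(4πDt)) = 250/(0.36 × 300 × 3.262) = 0.7096 kg/m³.
(x−vt)²/(4Dt) = (-1.203)²/(4 × 0.11 × 7.7) = 0.4272; exp(−0.4272) = 0.6523.
C = 0.7096 × 0.6523 = 0.463 kg/m³.

0.463 kg/m³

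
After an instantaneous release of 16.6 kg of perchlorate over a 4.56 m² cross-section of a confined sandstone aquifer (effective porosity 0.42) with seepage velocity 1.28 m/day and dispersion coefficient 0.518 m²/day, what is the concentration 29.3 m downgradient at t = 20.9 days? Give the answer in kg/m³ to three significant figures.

0.640 kg/m³

For an instantaneous plane source, C(x,t) = M/(n_e·A·√(4πDt)) · exp(−(x−vt)²/(4Dt)), with n_e·A the pore (flow) area.
Plume center vt = 1.28 × 20.9 = 26.752 m, so the well at 29.3 m is 2.548 m downgradient of the peak.
√(4πDt) = 11.66 m, giving peak height M/(n_e·A·√(4πDt)) = 16.6/(0.42 × 4.56 × 11.66) = 0.7434 kg/m³.
(x−vt)²/(4Dt) = (2.548)²/(4 × 0.518 × 20.9) = 0.1499; exp(−0.1499) = 0.8608.
C = 0.7434 × 0.8608 = 0.640 kg/m³.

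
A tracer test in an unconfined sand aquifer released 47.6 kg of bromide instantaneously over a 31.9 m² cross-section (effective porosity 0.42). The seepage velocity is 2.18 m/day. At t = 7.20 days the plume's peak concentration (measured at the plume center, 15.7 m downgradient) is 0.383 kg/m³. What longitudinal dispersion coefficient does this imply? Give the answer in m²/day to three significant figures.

0.951 m²/day

At the plume center C_max = M/(n_e·A·√(4πDt)), so D = M²/(4πt·(n_e·A·C_max)²).
n_e·A·C_max = 0.42 × 31.9 × 0.383 = 5.131 kg/m.
D = 47.6²/(4π × 7.20 × 5.131²) = 0.951 m²/day.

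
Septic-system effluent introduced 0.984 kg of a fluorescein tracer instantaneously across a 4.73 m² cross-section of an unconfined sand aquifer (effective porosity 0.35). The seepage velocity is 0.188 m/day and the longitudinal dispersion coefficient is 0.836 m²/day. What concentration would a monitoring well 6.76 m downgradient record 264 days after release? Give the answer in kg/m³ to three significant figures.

0.00141 kg/m³

For an instantaneous plane source, C(x,t) = M/(n_e·A·√(4πDt)) · exp(−(x−vt)²/(4Dt)), with n_e·A the pore (flow) area.
Plume center vt = 0.188 × 264 = 49.632 m, so the well at 6.76 m is 42.872 m upgradient of the peak.
√(4πDt) = 52.66 m, giving peak height M/(n_e·A·√(4πDt)) = 0.984/(0.35 × 4.73 × 52.66) = 0.01129 kg/m³.
(x−vt)²/(4Dt) = (-42.872)²/(4 × 0.836 × 264) = 2.082; exp(−2.082) = 0.1247.
C = 0.01129 × 0.1247 = 0.00141 kg/m³.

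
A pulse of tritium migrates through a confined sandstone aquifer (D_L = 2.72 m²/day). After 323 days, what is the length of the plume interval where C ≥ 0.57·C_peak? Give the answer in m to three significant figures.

88.9 m

The plume is Gaussian with σ = √(2Dt) = √(2 × 2.72 × 323) = 41.92 m.
C/C_peak = exp(−Δx²/(2σ²)) = 0.57 ⇒ Δx = σ·√(−2 ln 0.57) = 41.92 × 1.060 = 44.44 m.
Width = 2Δx = 88.9 m.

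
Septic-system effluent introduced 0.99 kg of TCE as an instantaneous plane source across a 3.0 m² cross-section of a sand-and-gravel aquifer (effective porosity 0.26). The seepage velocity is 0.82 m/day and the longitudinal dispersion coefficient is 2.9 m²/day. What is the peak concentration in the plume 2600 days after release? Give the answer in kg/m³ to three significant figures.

0.00412 kg/m³

The peak of an instantaneous 1D plume sits at x = vt; there the Gaussian factor is 1 and C_max = M/(n_e·A·√(4πDt)), where n_e·A is the pore area the mass is dissolved in.
√(4πDt) = √(4π × 2.9 × 2600) = 307.8 m, so C_max = 0.99/(0.26 × 3.0 × 307.8) = 0.00412 kg/m³.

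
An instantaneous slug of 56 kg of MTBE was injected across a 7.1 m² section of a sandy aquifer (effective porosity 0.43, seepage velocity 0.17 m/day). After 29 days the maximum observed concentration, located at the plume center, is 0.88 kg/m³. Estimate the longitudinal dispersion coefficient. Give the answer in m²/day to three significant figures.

1.19 m²/day

At the plume center C_max = M/(n_e·A·√(4πDt)), so D = M²/(4πt·(n_e·A·C_max)²).
n_e·A·C_max = 0.43 × 7.1 × 0.88 = 2.687 kg/m.
D = 56²/(4π × 29 × 2.687²) = 1.19 m²/day.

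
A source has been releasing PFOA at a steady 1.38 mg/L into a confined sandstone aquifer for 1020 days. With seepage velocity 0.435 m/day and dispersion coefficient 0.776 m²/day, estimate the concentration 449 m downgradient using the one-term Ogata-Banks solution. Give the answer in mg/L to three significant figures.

For a continuous step input, C/C₀ ≈ ½·erfc((x−vt)/(2√(Dt))).
vt = 0.435 × 1020 = 443.7 m and 2√(Dt) = 2√(0.776 × 1020) = 56.27 m.
Argument (x−vt)/(2√(Dt)) = (449 − 443.7)/56.27 = 0.09419; ½·erfc(0.09419) = 0.4470.
C = 1.38 × 0.4470 = 0.617 mg/L.

0.617 mg/L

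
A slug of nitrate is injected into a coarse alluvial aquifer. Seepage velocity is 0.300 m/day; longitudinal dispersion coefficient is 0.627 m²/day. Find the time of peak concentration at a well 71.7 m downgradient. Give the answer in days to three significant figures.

For the 1D instantaneous-source solution, setting ∂C/∂t = 0 at fixed x gives v²t² + 2Dt − x² = 0, so t = (√(D² + v²x²) − D)/v².
√(D² + v²x²) = √(0.627² + 0.300² × 71.7²) = 21.52; v² = 0.09.
t = (21.52 − 0.627)/0.09 = 232 days (vs. the pure-advection estimate x/v = 239 d).

232 days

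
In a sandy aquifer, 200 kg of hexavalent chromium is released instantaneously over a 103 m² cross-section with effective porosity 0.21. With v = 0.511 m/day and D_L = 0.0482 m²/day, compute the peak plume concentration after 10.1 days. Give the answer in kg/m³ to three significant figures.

3.74 kg/m³

The peak of an instantaneous 1D plume sits at x = vt; there the Gaussian factor is 1 and C_max = M/(n_e·A·√(4πDt)), where n_e·A is the pore area the mass is dissolved in.
√(4πDt) = √(4π × 0.0482 × 10.1) = 2.473 m, so C_max = 200/(0.21 × 103 × 2.473) = 3.74 kg/m³.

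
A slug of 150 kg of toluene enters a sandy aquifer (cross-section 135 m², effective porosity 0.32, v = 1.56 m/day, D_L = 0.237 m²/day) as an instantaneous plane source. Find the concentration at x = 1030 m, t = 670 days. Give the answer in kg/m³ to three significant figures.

0.0540 kg/m³

For an instantaneous plane source, C(x,t) = M/(n_e·A·√(4πDt)) · exp(−(x−vt)²/(4Dt)), with n_e·A the pore (flow) area.
Plume center vt = 1.56 × 670 = 1045.2 m, so the well at 1030 m is 15.2 m upgradient of the peak.
√(4πDt) = 44.67 m, giving peak height M/(n_e·A·√(4πDt)) = 150/(0.32 × 135 × 44.67) = 0.07773 kg/m³.
(x−vt)²/(4Dt) = (-15.2)²/(4 × 0.237 × 670) = 0.3638; exp(−0.3638) = 0.6950.
C = 0.07773 × 0.6950 = 0.0540 kg/m³.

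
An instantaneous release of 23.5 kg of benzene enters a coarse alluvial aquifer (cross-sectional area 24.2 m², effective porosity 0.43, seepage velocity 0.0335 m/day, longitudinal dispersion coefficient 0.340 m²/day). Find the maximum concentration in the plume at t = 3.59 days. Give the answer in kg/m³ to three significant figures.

0.577 kg/m³

The peak of an instantaneous 1D plume sits at x = vt; there the Gaussian factor is 1 and C_max = M/(n_e·A·√(4πDt)), where n_e·A is the pore area the mass is dissolved in.
√(4πDt) = √(4π × 0.340 × 3.59) = 3.916 m, so C_max = 23.5/(0.43 × 24.2 × 3.916) = 0.577 kg/m³.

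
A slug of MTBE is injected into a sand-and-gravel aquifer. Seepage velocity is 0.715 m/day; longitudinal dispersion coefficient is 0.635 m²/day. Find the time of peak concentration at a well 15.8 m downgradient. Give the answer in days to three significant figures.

20.9 days

For the 1D instantaneous-source solution, setting ∂C/∂t = 0 at fixed x gives v²t² + 2Dt − x² = 0, so t = (√(D² + v²x²) − D)/v².
√(D² + v²x²) = √(0.635² + 0.715² × 15.8²) = 11.31; v² = 0.511225.
t = (11.31 − 0.635)/0.511225 = 20.9 days (vs. the pure-advection estimate x/v = 22.1 d).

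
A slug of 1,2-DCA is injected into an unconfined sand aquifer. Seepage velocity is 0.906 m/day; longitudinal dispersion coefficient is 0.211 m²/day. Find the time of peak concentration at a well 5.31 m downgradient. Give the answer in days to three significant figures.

5.61 days

For the 1D instantaneous-source solution, setting ∂C/∂t = 0 at fixed x gives v²t² + 2Dt − x² = 0, so t = (√(D² + v²x²) − D)/v².
√(D² + v²x²) = √(0.211² + 0.906² × 5.31²) = 4.815; v² = 0.820836.
t = (4.815 − 0.211)/0.820836 = 5.61 days (vs. the pure-advection estimate x/v = 5.86 d).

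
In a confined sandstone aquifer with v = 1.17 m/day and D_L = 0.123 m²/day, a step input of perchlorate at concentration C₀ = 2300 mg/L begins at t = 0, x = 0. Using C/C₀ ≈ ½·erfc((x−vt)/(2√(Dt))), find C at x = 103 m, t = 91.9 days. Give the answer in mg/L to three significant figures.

1910 mg/L

For a continuous step input, C/C₀ ≈ ½·erfc((x−vt)/(2√(Dt))).
vt = 1.17 × 91.9 = 107.523 m and 2√(Dt) = 2√(0.123 × 91.9) = 6.724 m.
Argument (x−vt)/(2√(Dt)) = (103 − 107.523)/6.724 = -0.6727; ½·erfc(-0.6727) = 0.8293.
C = 2300 × 0.8293 = 1910 mg/L.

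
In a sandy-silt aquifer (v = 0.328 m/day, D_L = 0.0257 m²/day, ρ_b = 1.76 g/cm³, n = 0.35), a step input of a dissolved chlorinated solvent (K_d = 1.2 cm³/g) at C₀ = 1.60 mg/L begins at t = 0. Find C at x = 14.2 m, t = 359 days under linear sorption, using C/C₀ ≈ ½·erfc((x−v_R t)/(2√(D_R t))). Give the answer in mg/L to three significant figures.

Retardation factor R = 1 + ρ_b·K_d/n = 1 + 1.76 × 1.2/0.35 = 7.034.
Sorption retards both mechanisms: v_R = v/R = 0.04663 m/day, D_R = D/R = 0.003654 m²/day.
v_R·t = 0.04663 × 359 = 16.74017 m; 2√(D_R t) = 2.291 m; argument = (14.2 − 16.74017)/2.291 = -1.109.
C = C₀ × ½·erfc(-1.109) = 1.60 × 0.9416 = 1.51 mg/L.

1.51 mg/L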